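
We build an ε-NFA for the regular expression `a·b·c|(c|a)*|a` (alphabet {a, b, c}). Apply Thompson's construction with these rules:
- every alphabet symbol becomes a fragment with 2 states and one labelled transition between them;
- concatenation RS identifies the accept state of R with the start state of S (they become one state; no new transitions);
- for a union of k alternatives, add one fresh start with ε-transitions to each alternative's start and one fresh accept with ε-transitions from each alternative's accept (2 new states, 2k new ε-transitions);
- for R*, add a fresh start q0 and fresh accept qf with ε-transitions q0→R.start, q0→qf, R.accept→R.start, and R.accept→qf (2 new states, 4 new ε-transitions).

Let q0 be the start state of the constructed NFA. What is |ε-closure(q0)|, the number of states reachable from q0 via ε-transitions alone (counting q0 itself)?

9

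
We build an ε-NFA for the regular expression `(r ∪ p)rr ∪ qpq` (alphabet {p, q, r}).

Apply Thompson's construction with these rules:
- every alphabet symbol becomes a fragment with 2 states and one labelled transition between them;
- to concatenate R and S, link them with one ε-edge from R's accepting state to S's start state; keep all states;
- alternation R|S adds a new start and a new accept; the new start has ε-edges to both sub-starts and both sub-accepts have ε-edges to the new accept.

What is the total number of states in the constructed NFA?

18

Recursing over subexpressions:
Each of the 7 symbol leaves contributes a 2-state fragment.
  r ∪ p — 6 states
  (r ∪ p)rr — 10 states
  qpq — 6 states
  (r ∪ p)rr ∪ qpq — 18 states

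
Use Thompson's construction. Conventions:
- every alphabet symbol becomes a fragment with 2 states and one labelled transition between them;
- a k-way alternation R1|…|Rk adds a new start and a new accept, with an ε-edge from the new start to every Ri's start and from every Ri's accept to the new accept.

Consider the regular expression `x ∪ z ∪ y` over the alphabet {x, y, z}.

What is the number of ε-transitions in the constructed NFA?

6

Bottom-up over the parse tree:
Each of the 3 symbol leaves contributes 0 ε-transitions.
  x ∪ z ∪ y : 6 ε-transitions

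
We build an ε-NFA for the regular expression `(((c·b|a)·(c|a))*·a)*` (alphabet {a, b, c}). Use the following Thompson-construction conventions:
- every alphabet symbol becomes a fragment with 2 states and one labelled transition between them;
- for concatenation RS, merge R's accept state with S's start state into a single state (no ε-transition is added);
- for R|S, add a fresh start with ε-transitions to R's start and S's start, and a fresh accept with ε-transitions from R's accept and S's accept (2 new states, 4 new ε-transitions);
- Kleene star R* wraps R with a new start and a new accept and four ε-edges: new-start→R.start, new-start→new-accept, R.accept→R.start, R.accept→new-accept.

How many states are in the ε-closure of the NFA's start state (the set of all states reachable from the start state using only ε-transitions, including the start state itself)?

Compute the ε-closure size of each fragment's start state recursively; a symbol fragment's start has no outgoing ε-edge, so its closure is just itself (size 1).
  c·b — same as the first factor's closure: |closure| = 1
  c·b|a — |closure| = 1 + 1 + 1 = 3 (the new accept is not ε-reachable since no branch accepts ε)
  c|a — new start ε-reaches every alternative's start; none of them accept ε, so the new accept is not reached: |closure| = 1 + 1 + 1 = 3
  (c·b|a)·(c|a) — same as the first factor's closure: |closure| = 3
  ((c·b|a)·(c|a))* — |closure| = 1 (new start) + 3 (body) + 1 (new accept) = 5
  ((c·b|a)·(c|a))*·a — the left operand accepts ε, so the closure extends into the next operand (the shared merged state is already counted); |closure| = 5 + (1−1) = 5
  (((c·b|a)·(c|a))*·a)* — new start has ε-edges to the inner start and to the new accept, so |closure| = 2 + 5 = 7

7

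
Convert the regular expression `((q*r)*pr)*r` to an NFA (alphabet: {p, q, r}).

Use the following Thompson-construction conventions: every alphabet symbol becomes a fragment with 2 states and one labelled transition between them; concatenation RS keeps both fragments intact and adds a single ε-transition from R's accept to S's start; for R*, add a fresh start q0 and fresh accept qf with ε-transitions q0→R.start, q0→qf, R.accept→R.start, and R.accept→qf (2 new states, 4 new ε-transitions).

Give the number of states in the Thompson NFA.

16

Bottom-up over the parse tree:
Each of the 5 symbol leaves contributes a 2-state fragment.
  q* → 4 states
  q*r → 6 states
  (q*r)* → 8 states
  (q*r)*pr → 12 states
  ((q*r)*pr)* → 14 states
  ((q*r)*pr)*r → 16 states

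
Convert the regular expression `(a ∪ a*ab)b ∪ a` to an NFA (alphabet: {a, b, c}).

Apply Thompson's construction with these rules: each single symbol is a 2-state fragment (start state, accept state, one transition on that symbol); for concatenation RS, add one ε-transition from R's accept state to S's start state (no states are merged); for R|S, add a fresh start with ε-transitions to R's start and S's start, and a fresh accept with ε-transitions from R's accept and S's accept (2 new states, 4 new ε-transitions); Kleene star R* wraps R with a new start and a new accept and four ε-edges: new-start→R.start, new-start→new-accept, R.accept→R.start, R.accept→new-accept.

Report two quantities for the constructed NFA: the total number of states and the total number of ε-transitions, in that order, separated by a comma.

Per subexpression:
Each of the 6 symbol leaves contributes 2 states and 0 ε-transitions.
  a* → 4 states, 4 ε-transitions
  a*ab → 8 states, 6 ε-transitions
  a ∪ a*ab → 12 states, 10 ε-transitions
  (a ∪ a*ab)b → 14 states, 11 ε-transitions
  (a ∪ a*ab)b ∪ a → 18 states, 15 ε-transitions

18, 15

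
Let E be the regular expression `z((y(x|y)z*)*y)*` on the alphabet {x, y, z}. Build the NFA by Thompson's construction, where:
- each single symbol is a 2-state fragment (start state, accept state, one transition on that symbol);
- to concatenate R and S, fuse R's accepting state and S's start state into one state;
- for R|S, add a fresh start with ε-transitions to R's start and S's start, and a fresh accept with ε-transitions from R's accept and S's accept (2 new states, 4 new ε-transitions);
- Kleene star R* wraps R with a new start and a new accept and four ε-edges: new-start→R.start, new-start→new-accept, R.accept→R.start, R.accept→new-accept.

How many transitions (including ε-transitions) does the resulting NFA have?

Bottom-up over the parse tree:
Each of the 6 symbol leaves contributes 1 transition (1 symbol, 0 ε).
  x|y — 6 transitions (2 symbol, 4 ε)
  z* — 5 transitions (1 symbol, 4 ε)
  y(x|y)z* — 12 transitions (4 symbol, 8 ε)
  (y(x|y)z*)* — 16 transitions (4 symbol, 12 ε)
  (y(x|y)z*)*y — 17 transitions (5 symbol, 12 ε)
  ((y(x|y)z*)*y)* — 21 transitions (5 symbol, 16 ε)
  z((y(x|y)z*)*y)* — 22 transitions (6 symbol, 16 ε)

22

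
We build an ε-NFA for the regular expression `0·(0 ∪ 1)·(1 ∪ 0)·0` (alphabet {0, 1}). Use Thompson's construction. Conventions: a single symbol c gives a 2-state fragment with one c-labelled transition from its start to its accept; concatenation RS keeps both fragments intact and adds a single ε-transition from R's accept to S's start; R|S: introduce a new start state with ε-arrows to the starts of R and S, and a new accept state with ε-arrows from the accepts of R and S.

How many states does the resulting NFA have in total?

Recursing over subexpressions:
Each of the 6 symbol leaves contributes a 2-state fragment.
  0 ∪ 1 = 6 states
  1 ∪ 0 = 6 states
  0·(0 ∪ 1)·(1 ∪ 0)·0 = 16 states

16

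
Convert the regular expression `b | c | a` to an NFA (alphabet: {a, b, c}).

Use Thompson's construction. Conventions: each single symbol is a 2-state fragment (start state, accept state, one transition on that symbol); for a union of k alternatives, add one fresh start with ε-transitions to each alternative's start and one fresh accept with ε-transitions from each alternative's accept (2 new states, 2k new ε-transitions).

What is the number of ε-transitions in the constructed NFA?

Bottom-up over the parse tree:
Each of the 3 symbol leaves contributes 0 ε-transitions.
  b | c | a = 6 ε-transitions

6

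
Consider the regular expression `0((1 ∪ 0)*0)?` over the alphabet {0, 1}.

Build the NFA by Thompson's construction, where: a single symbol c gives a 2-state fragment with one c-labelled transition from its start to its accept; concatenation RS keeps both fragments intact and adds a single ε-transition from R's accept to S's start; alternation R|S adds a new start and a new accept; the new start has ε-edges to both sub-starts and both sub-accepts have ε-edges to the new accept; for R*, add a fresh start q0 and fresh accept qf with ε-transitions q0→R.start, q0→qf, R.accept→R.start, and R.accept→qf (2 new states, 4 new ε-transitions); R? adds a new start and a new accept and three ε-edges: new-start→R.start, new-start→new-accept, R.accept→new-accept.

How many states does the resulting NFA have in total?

14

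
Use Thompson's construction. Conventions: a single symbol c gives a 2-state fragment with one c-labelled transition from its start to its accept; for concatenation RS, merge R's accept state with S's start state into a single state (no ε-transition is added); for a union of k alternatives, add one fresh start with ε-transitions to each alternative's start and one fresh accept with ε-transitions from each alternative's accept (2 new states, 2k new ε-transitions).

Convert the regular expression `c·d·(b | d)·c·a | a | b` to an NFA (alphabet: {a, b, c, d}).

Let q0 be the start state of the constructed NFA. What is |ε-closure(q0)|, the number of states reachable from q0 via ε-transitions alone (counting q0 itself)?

Compute the ε-closure size of each fragment's start state recursively; a symbol fragment's start has no outgoing ε-edge, so its closure is just itself (size 1).
  b | d → C = 1 + 1 + 1 = 3 (the new accept is not ε-reachable since no branch accepts ε)
  c·d·(b | d)·c·a → same as the first factor's closure: C = 1
  c·d·(b | d)·c·a | a | b → C = 1 + 1 + 1 + 1 = 4 (the new accept is not ε-reachable since no branch accepts ε)

4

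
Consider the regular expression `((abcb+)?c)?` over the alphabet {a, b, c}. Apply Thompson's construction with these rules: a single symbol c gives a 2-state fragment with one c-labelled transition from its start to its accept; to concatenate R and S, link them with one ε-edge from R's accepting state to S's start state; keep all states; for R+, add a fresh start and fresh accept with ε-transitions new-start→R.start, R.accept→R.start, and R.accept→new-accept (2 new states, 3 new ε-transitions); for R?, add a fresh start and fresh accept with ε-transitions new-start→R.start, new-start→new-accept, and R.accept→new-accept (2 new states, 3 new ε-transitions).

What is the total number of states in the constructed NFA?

16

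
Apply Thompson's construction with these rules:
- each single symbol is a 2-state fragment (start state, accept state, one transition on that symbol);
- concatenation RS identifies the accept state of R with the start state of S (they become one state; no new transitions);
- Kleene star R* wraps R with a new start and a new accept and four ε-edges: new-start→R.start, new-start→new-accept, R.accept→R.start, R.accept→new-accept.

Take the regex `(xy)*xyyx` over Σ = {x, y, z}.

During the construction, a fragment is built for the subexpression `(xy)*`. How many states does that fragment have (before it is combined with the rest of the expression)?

Fragment for `(xy)*`:
Each of the 2 symbol leaves contributes a 2-state fragment.
  xy = 3 states
  (xy)* = 5 states

5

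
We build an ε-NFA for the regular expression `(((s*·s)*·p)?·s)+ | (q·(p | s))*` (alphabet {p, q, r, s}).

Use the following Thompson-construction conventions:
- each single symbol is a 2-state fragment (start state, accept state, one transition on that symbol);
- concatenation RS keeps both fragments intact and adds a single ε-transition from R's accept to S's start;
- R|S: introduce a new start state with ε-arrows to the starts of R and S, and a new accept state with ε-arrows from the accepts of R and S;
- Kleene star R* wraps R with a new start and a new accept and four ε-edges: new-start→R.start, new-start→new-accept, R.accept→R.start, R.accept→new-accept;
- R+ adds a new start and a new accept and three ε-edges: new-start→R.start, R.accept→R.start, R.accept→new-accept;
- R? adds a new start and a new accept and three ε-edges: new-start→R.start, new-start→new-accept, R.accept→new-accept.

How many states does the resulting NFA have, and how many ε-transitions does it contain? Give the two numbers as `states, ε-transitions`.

28, 30

Building bottom-up:
Each of the 7 symbol leaves contributes 2 states and 0 ε-transitions.
  s* : 4 states, 4 ε-transitions
  s*·s : 6 states, 5 ε-transitions
  (s*·s)* : 8 states, 9 ε-transitions
  (s*·s)*·p : 10 states, 10 ε-transitions
  ((s*·s)*·p)? : 12 states, 13 ε-transitions
  ((s*·s)*·p)?·s : 14 states, 14 ε-transitions
  (((s*·s)*·p)?·s)+ : 16 states, 17 ε-transitions
  p | s : 6 states, 4 ε-transitions
  q·(p | s) : 8 states, 5 ε-transitions
  (q·(p | s))* : 10 states, 9 ε-transitions
  (((s*·s)*·p)?·s)+ | (q·(p | s))* : 28 states, 30 ε-transitions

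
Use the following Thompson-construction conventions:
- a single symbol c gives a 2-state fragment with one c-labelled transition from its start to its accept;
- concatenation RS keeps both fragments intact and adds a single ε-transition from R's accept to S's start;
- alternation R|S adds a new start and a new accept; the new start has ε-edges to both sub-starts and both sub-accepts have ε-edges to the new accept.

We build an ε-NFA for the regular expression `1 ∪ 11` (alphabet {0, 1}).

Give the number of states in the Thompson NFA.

8

By structural recursion:
Each of the 3 symbol leaves contributes a 2-state fragment.
  11 = 4 states
  1 ∪ 11 = 8 states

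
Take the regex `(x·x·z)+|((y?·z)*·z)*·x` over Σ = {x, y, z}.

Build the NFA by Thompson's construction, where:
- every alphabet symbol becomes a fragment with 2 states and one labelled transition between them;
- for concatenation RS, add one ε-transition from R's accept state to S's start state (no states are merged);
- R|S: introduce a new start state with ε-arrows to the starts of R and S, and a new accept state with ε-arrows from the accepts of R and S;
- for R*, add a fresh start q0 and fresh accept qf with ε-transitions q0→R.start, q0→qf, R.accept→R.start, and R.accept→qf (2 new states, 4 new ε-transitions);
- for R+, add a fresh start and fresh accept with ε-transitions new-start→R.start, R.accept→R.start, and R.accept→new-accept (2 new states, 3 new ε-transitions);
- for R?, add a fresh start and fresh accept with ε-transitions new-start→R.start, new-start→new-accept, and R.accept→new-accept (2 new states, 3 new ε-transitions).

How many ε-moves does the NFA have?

Per subexpression:
Each of the 7 symbol leaves contributes 0 ε-transitions.
  x·x·z = 2 ε-transitions
  (x·x·z)+ = 5 ε-transitions
  y? = 3 ε-transitions
  y?·z = 4 ε-transitions
  (y?·z)* = 8 ε-transitions
  (y?·z)*·z = 9 ε-transitions
  ((y?·z)*·z)* = 13 ε-transitions
  ((y?·z)*·z)*·x = 14 ε-transitions
  (x·x·z)+|((y?·z)*·z)*·x = 23 ε-transitions

23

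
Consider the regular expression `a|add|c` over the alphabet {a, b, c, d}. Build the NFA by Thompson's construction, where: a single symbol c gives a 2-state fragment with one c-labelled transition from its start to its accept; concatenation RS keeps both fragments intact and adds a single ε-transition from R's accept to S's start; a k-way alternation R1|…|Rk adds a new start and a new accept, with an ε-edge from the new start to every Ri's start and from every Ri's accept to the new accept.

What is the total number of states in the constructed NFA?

Bottom-up over the parse tree:
Each of the 5 symbol leaves contributes a 2-state fragment.
  add — 6 states
  a|add|c — 12 states

12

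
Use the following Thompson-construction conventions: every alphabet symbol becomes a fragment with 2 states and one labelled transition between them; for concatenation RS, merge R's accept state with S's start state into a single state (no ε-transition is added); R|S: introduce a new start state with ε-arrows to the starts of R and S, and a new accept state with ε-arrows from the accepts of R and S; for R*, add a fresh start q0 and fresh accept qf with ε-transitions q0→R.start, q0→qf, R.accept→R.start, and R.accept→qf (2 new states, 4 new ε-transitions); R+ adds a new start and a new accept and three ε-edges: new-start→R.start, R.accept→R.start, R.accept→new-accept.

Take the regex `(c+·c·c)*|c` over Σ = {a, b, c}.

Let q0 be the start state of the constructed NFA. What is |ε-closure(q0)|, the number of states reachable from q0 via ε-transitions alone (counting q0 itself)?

Compute the ε-closure size of each fragment's start state recursively; a symbol fragment's start has no outgoing ε-edge, so its closure is just itself (size 1).
  c+ : new start ε-reaches only the body's start; the new accept needs a symbol first: C = 1 + 1 = 2
  c+·c·c : same as the first factor's closure: C = 2
  (c+·c·c)* : the star's fresh start ε-reaches both the body's start and the fresh accept: C = 2 + 2 = 4
  (c+·c·c)*|c : new start ε-reaches every alternative's start; at least one alternative accepts ε, so the union's new accept is reached too: C = 1 + 4 + 1 + 1 = 7

7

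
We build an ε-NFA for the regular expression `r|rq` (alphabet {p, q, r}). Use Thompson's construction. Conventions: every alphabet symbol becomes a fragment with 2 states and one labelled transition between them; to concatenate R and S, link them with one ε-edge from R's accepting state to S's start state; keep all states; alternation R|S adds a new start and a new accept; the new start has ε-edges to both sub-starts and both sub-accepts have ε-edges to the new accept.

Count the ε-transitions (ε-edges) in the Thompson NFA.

5

Building bottom-up:
Each of the 3 symbol leaves contributes 0 ε-transitions.
  rq — 1 ε-transition
  r|rq — 5 ε-transitions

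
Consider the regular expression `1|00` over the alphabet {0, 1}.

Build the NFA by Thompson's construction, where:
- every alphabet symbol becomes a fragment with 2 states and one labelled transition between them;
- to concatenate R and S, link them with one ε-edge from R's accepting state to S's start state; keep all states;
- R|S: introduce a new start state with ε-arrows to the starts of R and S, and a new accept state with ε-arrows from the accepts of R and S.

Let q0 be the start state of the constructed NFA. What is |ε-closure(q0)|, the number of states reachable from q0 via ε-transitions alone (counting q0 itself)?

Compute the ε-closure size of each fragment's start state recursively; a symbol fragment's start has no outgoing ε-edge, so its closure is just itself (size 1).
  00 → same as the first factor's closure: |ε-closure| = 1
  1|00 → |ε-closure| = 1 + 1 + 1 = 3 (the new accept is not ε-reachable since no branch accepts ε)

3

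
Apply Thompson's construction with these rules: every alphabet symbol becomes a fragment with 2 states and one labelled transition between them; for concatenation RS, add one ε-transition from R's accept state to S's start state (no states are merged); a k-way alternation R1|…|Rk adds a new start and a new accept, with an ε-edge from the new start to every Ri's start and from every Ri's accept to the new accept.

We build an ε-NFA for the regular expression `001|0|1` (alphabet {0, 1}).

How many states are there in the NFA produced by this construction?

12

By structural recursion:
Each of the 5 symbol leaves contributes a 2-state fragment.
  001 — 6 states
  001|0|1 — 12 states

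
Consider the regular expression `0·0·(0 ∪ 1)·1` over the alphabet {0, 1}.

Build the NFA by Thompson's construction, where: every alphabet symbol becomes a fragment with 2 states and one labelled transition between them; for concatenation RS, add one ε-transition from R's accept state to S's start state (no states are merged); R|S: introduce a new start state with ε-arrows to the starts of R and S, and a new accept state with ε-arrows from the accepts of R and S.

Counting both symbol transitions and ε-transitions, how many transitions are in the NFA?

Building bottom-up:
Each of the 5 symbol leaves contributes 1 transition (1 symbol, 0 ε).
  0 ∪ 1 — 6 transitions (2 symbol, 4 ε)
  0·0·(0 ∪ 1)·1 — 12 transitions (5 symbol, 7 ε)

12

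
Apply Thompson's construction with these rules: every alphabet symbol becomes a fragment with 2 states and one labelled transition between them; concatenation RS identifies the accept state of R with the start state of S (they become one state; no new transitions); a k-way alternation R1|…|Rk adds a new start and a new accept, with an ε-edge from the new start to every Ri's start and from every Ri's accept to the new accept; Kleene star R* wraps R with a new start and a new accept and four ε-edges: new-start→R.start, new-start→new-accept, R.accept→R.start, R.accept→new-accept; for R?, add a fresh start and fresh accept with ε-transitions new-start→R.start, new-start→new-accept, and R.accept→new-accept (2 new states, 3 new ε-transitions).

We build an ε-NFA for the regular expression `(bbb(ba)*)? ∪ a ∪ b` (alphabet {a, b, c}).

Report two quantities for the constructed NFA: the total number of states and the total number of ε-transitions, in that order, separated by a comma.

16, 13

Building bottom-up:
Each of the 7 symbol leaves contributes 2 states and 0 ε-transitions.
  ba → 3 states, 0 ε-transitions
  (ba)* → 5 states, 4 ε-transitions
  bbb(ba)* → 8 states, 4 ε-transitions
  (bbb(ba)*)? → 10 states, 7 ε-transitions
  (bbb(ba)*)? ∪ a ∪ b → 16 states, 13 ε-transitions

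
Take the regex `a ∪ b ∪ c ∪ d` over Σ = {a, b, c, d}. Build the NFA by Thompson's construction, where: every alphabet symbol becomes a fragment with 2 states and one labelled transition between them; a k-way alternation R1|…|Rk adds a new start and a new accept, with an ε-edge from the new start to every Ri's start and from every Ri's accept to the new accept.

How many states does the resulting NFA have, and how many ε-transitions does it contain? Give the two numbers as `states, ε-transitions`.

10, 8

By structural recursion:
Each of the 4 symbol leaves contributes 2 states and 0 ε-transitions.
  a ∪ b ∪ c ∪ d = 10 states, 8 ε-transitions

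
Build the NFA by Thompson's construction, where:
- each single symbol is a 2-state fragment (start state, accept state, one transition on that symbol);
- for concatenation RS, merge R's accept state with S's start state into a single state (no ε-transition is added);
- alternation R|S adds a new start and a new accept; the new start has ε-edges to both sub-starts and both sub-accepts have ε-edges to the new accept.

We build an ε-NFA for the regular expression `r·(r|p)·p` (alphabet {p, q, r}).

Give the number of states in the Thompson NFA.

8

Building bottom-up:
Each of the 4 symbol leaves contributes a 2-state fragment.
  r|p = 6 states
  r·(r|p)·p = 8 states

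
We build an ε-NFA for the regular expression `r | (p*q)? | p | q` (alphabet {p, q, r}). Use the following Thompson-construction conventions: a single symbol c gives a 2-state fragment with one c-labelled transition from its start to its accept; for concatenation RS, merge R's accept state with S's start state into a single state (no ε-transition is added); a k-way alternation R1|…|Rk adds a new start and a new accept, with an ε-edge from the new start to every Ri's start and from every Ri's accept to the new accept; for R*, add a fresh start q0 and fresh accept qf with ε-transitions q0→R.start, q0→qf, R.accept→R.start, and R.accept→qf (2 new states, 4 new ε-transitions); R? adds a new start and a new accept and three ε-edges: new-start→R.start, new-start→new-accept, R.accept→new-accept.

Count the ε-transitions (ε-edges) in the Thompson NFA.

Bottom-up over the parse tree:
Each of the 5 symbol leaves contributes 0 ε-transitions.
  p* — 4 ε-transitions
  p*q — 4 ε-transitions
  (p*q)? — 7 ε-transitions
  r | (p*q)? | p | q — 15 ε-transitions

15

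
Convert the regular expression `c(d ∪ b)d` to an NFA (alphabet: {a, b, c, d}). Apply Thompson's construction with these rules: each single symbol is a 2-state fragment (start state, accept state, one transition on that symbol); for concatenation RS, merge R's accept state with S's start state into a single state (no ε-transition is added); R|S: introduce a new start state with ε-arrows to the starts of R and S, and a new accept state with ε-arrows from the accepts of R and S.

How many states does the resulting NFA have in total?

8

Recursing over subexpressions:
Each of the 4 symbol leaves contributes a 2-state fragment.
  d ∪ b → 6 states
  c(d ∪ b)d → 8 states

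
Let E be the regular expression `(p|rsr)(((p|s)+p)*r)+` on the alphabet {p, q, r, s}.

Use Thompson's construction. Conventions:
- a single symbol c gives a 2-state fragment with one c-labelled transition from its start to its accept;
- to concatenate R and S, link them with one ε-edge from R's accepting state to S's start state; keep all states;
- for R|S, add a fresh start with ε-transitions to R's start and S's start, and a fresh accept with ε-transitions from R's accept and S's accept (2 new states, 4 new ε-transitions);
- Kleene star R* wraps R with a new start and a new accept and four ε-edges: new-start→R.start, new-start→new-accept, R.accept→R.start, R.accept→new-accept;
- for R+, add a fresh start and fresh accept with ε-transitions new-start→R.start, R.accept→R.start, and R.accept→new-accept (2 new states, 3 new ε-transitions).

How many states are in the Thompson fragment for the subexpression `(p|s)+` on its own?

8

Fragment for `(p|s)+`:
Each of the 2 symbol leaves contributes a 2-state fragment.
  p|s : 6 states
  (p|s)+ : 8 states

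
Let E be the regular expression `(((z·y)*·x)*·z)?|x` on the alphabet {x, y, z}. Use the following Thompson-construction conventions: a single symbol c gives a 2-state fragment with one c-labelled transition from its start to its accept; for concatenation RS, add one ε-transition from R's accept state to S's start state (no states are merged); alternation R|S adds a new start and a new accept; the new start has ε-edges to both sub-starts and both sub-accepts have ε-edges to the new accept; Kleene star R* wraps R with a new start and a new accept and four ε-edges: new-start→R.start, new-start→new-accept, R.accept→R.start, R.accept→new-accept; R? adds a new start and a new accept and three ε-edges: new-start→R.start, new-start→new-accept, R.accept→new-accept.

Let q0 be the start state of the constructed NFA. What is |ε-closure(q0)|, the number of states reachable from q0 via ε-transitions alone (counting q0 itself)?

Compute the ε-closure size of each fragment's start state recursively; a symbol fragment's start has no outgoing ε-edge, so its closure is just itself (size 1).
  z·y — same as the first factor's closure: C = 1
  (z·y)* — C = 1 (new start) + 1 (body) + 1 (new accept) = 3
  (z·y)*·x — the left operand accepts ε, so the closure extends into the next operand (via the concat ε-link); C = 3 + 1 = 4
  ((z·y)*·x)* — the star's fresh start ε-reaches both the body's start and the fresh accept: C = 2 + 4 = 6
  ((z·y)*·x)*·z — the left operand accepts ε, so the closure extends into the next operand (via the concat ε-link); C = 6 + 1 = 7
  (((z·y)*·x)*·z)? — new start has ε-edges to the inner start and to the new accept, so C = 2 + 7 = 9
  (((z·y)*·x)*·z)?|x — new start ε-reaches every alternative's start; at least one alternative accepts ε, so the union's new accept is reached too: C = 1 + 9 + 1 + 1 = 12

12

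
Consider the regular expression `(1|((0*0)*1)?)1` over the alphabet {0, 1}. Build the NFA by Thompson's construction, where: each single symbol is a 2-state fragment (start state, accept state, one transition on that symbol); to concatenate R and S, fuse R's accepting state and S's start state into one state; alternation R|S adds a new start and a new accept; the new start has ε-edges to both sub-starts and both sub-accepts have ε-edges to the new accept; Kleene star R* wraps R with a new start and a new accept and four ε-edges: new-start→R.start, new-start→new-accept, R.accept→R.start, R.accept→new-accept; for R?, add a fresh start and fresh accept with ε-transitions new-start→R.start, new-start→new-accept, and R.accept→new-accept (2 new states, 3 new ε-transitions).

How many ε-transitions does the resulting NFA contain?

15

Per subexpression:
Each of the 5 symbol leaves contributes 0 ε-transitions.
  0* = 4 ε-transitions
  0*0 = 4 ε-transitions
  (0*0)* = 8 ε-transitions
  (0*0)*1 = 8 ε-transitions
  ((0*0)*1)? = 11 ε-transitions
  1|((0*0)*1)? = 15 ε-transitions
  (1|((0*0)*1)?)1 = 15 ε-transitions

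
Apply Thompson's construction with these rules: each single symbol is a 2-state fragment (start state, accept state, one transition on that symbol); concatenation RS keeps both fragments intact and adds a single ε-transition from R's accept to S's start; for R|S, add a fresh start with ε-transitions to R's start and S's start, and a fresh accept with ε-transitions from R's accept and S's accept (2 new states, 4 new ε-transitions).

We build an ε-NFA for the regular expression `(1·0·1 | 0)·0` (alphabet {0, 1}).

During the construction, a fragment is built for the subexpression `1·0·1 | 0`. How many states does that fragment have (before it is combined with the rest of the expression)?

10

Fragment for `1·0·1 | 0`:
Each of the 4 symbol leaves contributes a 2-state fragment.
  1·0·1 — 6 states
  1·0·1 | 0 — 10 states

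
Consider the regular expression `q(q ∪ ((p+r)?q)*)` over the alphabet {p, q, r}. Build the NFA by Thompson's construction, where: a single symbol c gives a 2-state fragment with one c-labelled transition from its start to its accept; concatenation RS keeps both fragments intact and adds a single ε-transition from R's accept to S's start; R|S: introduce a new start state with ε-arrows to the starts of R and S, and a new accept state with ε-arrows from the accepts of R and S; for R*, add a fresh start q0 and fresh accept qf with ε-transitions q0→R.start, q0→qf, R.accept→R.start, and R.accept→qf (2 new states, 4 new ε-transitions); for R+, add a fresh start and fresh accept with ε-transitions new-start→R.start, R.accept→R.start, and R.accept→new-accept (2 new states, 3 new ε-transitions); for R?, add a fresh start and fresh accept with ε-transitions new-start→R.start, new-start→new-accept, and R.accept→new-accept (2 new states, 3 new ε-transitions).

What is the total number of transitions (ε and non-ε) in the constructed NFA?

22

Building bottom-up:
Each of the 5 symbol leaves contributes 1 transition (1 symbol, 0 ε).
  p+ : 4 transitions (1 symbol, 3 ε)
  p+r : 6 transitions (2 symbol, 4 ε)
  (p+r)? : 9 transitions (2 symbol, 7 ε)
  (p+r)?q : 11 transitions (3 symbol, 8 ε)
  ((p+r)?q)* : 15 transitions (3 symbol, 12 ε)
  q ∪ ((p+r)?q)* : 20 transitions (4 symbol, 16 ε)
  q(q ∪ ((p+r)?q)*) : 22 transitions (5 symbol, 17 ε)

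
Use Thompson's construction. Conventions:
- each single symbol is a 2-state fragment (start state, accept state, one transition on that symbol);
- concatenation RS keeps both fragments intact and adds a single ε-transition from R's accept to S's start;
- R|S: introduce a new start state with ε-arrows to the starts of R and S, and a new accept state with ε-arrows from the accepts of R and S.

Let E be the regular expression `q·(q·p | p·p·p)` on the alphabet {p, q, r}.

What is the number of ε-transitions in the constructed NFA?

Per subexpression:
Each of the 6 symbol leaves contributes 0 ε-transitions.
  q·p → 1 ε-transition
  p·p·p → 2 ε-transitions
  q·p | p·p·p → 7 ε-transitions
  q·(q·p | p·p·p) → 8 ε-transitions

8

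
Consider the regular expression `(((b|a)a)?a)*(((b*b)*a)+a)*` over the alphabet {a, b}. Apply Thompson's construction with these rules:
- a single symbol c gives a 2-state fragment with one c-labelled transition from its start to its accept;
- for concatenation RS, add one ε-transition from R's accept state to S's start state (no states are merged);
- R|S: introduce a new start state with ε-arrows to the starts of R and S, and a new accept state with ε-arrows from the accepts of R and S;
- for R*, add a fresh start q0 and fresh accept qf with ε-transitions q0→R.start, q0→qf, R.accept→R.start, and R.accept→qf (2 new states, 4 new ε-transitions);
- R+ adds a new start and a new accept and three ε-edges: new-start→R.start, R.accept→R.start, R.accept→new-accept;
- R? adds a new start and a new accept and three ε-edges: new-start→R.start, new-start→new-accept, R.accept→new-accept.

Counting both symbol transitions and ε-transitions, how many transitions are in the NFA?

40

Per subexpression:
Each of the 8 symbol leaves contributes 1 transition (1 symbol, 0 ε).
  b|a → 6 transitions (2 symbol, 4 ε)
  (b|a)a → 8 transitions (3 symbol, 5 ε)
  ((b|a)a)? → 11 transitions (3 symbol, 8 ε)
  ((b|a)a)?a → 13 transitions (4 symbol, 9 ε)
  (((b|a)a)?a)* → 17 transitions (4 symbol, 13 ε)
  b* → 5 transitions (1 symbol, 4 ε)
  b*b → 7 transitions (2 symbol, 5 ε)
  (b*b)* → 11 transitions (2 symbol, 9 ε)
  (b*b)*a → 13 transitions (3 symbol, 10 ε)
  ((b*b)*a)+ → 16 transitions (3 symbol, 13 ε)
  ((b*b)*a)+a → 18 transitions (4 symbol, 14 ε)
  (((b*b)*a)+a)* → 22 transitions (4 symbol, 18 ε)
  (((b|a)a)?a)*(((b*b)*a)+a)* → 40 transitions (8 symbol, 32 ε)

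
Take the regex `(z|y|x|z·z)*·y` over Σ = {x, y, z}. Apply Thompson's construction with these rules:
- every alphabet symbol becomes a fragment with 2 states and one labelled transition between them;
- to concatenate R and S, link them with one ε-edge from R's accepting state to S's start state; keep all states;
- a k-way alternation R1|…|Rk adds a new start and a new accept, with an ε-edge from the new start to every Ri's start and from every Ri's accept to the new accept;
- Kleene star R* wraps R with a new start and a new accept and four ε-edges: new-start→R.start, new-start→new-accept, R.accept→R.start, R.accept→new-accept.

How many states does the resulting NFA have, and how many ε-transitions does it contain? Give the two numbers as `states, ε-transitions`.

Per subexpression:
Each of the 6 symbol leaves contributes 2 states and 0 ε-transitions.
  z·z : 4 states, 1 ε-transition
  z|y|x|z·z : 12 states, 9 ε-transitions
  (z|y|x|z·z)* : 14 states, 13 ε-transitions
  (z|y|x|z·z)*·y : 16 states, 14 ε-transitions

16, 14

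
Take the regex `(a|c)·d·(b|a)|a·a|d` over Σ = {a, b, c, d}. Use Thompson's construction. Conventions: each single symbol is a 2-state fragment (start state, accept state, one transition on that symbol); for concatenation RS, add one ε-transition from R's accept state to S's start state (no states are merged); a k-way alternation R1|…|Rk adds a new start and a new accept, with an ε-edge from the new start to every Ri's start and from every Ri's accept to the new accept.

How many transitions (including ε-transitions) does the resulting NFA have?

25

Recursing over subexpressions:
Each of the 8 symbol leaves contributes 1 transition (1 symbol, 0 ε).
  a|c = 6 transitions (2 symbol, 4 ε)
  b|a = 6 transitions (2 symbol, 4 ε)
  (a|c)·d·(b|a) = 15 transitions (5 symbol, 10 ε)
  a·a = 3 transitions (2 symbol, 1 ε)
  (a|c)·d·(b|a)|a·a|d = 25 transitions (8 symbol, 17 ε)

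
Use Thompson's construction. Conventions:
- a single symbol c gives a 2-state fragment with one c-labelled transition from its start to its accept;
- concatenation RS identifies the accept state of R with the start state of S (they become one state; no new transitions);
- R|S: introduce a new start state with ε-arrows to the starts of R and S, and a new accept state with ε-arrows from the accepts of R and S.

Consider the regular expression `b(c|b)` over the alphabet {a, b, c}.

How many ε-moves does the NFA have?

Bottom-up over the parse tree:
Each of the 3 symbol leaves contributes 0 ε-transitions.
  c|b — 4 ε-transitions
  b(c|b) — 4 ε-transitions

4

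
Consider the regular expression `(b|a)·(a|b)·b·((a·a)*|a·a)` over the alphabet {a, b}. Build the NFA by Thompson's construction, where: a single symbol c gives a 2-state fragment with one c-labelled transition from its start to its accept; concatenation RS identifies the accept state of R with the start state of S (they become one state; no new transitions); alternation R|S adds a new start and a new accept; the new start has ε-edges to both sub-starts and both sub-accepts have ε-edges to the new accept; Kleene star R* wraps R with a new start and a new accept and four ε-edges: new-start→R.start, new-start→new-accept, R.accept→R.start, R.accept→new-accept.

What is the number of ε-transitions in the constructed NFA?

16

Per subexpression:
Each of the 9 symbol leaves contributes 0 ε-transitions.
  b|a : 4 ε-transitions
  a|b : 4 ε-transitions
  a·a : 0 ε-transitions
  (a·a)* : 4 ε-transitions
  a·a : 0 ε-transitions
  (a·a)*|a·a : 8 ε-transitions
  (b|a)·(a|b)·b·((a·a)*|a·a) : 16 ε-transitions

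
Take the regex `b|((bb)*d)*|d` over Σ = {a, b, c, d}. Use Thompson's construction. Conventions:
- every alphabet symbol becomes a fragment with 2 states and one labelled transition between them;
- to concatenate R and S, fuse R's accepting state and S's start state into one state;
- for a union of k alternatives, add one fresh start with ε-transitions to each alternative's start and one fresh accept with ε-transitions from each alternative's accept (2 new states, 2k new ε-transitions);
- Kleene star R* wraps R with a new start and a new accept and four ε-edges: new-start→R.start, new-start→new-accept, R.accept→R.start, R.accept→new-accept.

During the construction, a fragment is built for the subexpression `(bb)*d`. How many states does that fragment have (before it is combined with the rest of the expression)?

6

Fragment for `(bb)*d`:
Each of the 3 symbol leaves contributes a 2-state fragment.
  bb = 3 states
  (bb)* = 5 states
  (bb)*d = 6 states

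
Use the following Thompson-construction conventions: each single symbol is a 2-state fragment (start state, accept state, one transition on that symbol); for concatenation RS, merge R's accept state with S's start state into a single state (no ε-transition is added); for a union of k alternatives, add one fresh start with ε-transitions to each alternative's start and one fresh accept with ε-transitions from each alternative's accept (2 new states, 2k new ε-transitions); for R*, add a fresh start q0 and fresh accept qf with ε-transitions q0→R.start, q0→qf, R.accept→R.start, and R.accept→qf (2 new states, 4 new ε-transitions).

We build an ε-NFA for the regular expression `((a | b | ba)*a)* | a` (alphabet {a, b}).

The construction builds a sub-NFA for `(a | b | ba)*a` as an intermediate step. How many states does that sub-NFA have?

Fragment for `(a | b | ba)*a`:
Each of the 5 symbol leaves contributes a 2-state fragment.
  ba : 3 states
  a | b | ba : 9 states
  (a | b | ba)* : 11 states
  (a | b | ba)*a : 12 states

12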